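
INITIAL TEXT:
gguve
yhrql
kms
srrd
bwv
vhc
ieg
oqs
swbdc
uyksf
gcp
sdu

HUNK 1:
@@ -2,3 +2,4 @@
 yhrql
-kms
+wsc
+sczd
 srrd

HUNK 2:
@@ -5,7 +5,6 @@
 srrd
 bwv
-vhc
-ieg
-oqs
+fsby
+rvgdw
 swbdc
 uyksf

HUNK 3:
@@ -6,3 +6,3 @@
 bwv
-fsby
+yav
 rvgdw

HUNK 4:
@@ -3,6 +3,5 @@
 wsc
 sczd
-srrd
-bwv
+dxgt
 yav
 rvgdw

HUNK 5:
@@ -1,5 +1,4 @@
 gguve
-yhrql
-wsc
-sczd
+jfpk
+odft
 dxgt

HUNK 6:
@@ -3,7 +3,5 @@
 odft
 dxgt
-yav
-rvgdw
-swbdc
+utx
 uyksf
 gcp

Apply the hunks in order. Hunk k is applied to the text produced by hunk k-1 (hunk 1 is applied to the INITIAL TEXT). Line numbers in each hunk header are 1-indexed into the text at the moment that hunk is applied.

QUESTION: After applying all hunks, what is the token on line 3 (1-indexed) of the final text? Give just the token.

Answer: odft

Derivation:
Hunk 1: at line 2 remove [kms] add [wsc,sczd] -> 13 lines: gguve yhrql wsc sczd srrd bwv vhc ieg oqs swbdc uyksf gcp sdu
Hunk 2: at line 5 remove [vhc,ieg,oqs] add [fsby,rvgdw] -> 12 lines: gguve yhrql wsc sczd srrd bwv fsby rvgdw swbdc uyksf gcp sdu
Hunk 3: at line 6 remove [fsby] add [yav] -> 12 lines: gguve yhrql wsc sczd srrd bwv yav rvgdw swbdc uyksf gcp sdu
Hunk 4: at line 3 remove [srrd,bwv] add [dxgt] -> 11 lines: gguve yhrql wsc sczd dxgt yav rvgdw swbdc uyksf gcp sdu
Hunk 5: at line 1 remove [yhrql,wsc,sczd] add [jfpk,odft] -> 10 lines: gguve jfpk odft dxgt yav rvgdw swbdc uyksf gcp sdu
Hunk 6: at line 3 remove [yav,rvgdw,swbdc] add [utx] -> 8 lines: gguve jfpk odft dxgt utx uyksf gcp sdu
Final line 3: odft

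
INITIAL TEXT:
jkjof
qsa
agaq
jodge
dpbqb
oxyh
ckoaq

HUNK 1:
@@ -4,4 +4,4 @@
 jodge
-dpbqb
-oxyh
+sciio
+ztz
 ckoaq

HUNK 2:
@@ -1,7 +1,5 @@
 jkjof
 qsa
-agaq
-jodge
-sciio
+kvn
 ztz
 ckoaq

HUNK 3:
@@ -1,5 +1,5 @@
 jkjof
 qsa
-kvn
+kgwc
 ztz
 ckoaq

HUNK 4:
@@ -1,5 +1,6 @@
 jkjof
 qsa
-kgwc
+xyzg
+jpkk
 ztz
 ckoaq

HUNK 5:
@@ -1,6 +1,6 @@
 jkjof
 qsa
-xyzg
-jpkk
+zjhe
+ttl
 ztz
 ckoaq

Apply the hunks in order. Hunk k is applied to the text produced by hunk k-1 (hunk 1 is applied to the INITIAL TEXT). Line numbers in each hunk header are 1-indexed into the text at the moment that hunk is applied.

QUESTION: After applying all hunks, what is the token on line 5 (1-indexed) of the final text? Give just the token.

Answer: ztz

Derivation:
Hunk 1: at line 4 remove [dpbqb,oxyh] add [sciio,ztz] -> 7 lines: jkjof qsa agaq jodge sciio ztz ckoaq
Hunk 2: at line 1 remove [agaq,jodge,sciio] add [kvn] -> 5 lines: jkjof qsa kvn ztz ckoaq
Hunk 3: at line 1 remove [kvn] add [kgwc] -> 5 lines: jkjof qsa kgwc ztz ckoaq
Hunk 4: at line 1 remove [kgwc] add [xyzg,jpkk] -> 6 lines: jkjof qsa xyzg jpkk ztz ckoaq
Hunk 5: at line 1 remove [xyzg,jpkk] add [zjhe,ttl] -> 6 lines: jkjof qsa zjhe ttl ztz ckoaq
Final line 5: ztz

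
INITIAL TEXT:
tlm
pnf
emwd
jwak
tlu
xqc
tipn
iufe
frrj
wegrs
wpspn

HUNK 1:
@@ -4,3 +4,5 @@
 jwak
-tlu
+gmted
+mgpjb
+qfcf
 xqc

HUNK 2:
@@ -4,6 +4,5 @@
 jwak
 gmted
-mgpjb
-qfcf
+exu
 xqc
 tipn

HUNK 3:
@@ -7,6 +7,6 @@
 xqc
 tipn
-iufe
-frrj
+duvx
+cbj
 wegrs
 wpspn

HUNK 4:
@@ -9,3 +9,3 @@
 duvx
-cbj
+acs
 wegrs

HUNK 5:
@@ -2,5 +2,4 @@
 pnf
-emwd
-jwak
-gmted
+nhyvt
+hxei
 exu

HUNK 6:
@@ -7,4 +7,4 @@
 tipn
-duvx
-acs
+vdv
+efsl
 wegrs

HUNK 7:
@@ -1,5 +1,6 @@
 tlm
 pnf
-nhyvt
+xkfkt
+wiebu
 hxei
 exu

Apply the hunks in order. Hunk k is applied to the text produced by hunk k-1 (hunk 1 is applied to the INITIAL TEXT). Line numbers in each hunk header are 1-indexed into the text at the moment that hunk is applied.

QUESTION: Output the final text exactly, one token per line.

Answer: tlm
pnf
xkfkt
wiebu
hxei
exu
xqc
tipn
vdv
efsl
wegrs
wpspn

Derivation:
Hunk 1: at line 4 remove [tlu] add [gmted,mgpjb,qfcf] -> 13 lines: tlm pnf emwd jwak gmted mgpjb qfcf xqc tipn iufe frrj wegrs wpspn
Hunk 2: at line 4 remove [mgpjb,qfcf] add [exu] -> 12 lines: tlm pnf emwd jwak gmted exu xqc tipn iufe frrj wegrs wpspn
Hunk 3: at line 7 remove [iufe,frrj] add [duvx,cbj] -> 12 lines: tlm pnf emwd jwak gmted exu xqc tipn duvx cbj wegrs wpspn
Hunk 4: at line 9 remove [cbj] add [acs] -> 12 lines: tlm pnf emwd jwak gmted exu xqc tipn duvx acs wegrs wpspn
Hunk 5: at line 2 remove [emwd,jwak,gmted] add [nhyvt,hxei] -> 11 lines: tlm pnf nhyvt hxei exu xqc tipn duvx acs wegrs wpspn
Hunk 6: at line 7 remove [duvx,acs] add [vdv,efsl] -> 11 lines: tlm pnf nhyvt hxei exu xqc tipn vdv efsl wegrs wpspn
Hunk 7: at line 1 remove [nhyvt] add [xkfkt,wiebu] -> 12 lines: tlm pnf xkfkt wiebu hxei exu xqc tipn vdv efsl wegrs wpspn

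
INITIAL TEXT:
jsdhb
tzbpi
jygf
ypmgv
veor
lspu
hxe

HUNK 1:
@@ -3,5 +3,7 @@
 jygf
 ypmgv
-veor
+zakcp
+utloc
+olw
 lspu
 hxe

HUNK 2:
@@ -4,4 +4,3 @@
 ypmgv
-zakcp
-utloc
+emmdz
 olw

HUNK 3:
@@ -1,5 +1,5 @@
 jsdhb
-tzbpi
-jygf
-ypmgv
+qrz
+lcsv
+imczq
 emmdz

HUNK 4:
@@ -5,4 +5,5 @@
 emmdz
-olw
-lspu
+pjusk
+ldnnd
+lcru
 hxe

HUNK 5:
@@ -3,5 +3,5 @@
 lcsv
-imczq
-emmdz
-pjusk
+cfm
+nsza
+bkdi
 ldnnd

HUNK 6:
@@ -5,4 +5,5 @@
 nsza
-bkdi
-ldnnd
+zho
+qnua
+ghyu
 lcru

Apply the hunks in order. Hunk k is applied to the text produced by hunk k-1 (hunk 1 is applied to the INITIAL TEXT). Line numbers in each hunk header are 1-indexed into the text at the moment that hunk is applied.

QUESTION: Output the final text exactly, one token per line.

Hunk 1: at line 3 remove [veor] add [zakcp,utloc,olw] -> 9 lines: jsdhb tzbpi jygf ypmgv zakcp utloc olw lspu hxe
Hunk 2: at line 4 remove [zakcp,utloc] add [emmdz] -> 8 lines: jsdhb tzbpi jygf ypmgv emmdz olw lspu hxe
Hunk 3: at line 1 remove [tzbpi,jygf,ypmgv] add [qrz,lcsv,imczq] -> 8 lines: jsdhb qrz lcsv imczq emmdz olw lspu hxe
Hunk 4: at line 5 remove [olw,lspu] add [pjusk,ldnnd,lcru] -> 9 lines: jsdhb qrz lcsv imczq emmdz pjusk ldnnd lcru hxe
Hunk 5: at line 3 remove [imczq,emmdz,pjusk] add [cfm,nsza,bkdi] -> 9 lines: jsdhb qrz lcsv cfm nsza bkdi ldnnd lcru hxe
Hunk 6: at line 5 remove [bkdi,ldnnd] add [zho,qnua,ghyu] -> 10 lines: jsdhb qrz lcsv cfm nsza zho qnua ghyu lcru hxe

Answer: jsdhb
qrz
lcsv
cfm
nsza
zho
qnua
ghyu
lcru
hxe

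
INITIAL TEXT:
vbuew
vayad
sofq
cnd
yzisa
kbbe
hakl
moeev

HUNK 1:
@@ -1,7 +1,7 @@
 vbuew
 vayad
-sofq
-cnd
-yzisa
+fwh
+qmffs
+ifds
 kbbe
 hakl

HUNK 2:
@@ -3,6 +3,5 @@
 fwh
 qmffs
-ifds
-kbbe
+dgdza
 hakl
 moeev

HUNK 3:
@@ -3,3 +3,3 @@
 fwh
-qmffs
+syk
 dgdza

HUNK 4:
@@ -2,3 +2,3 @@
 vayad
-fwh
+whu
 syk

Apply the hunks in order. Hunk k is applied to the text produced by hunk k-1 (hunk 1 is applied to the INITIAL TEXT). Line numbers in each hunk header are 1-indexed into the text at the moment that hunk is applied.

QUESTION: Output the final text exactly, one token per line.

Answer: vbuew
vayad
whu
syk
dgdza
hakl
moeev

Derivation:
Hunk 1: at line 1 remove [sofq,cnd,yzisa] add [fwh,qmffs,ifds] -> 8 lines: vbuew vayad fwh qmffs ifds kbbe hakl moeev
Hunk 2: at line 3 remove [ifds,kbbe] add [dgdza] -> 7 lines: vbuew vayad fwh qmffs dgdza hakl moeev
Hunk 3: at line 3 remove [qmffs] add [syk] -> 7 lines: vbuew vayad fwh syk dgdza hakl moeev
Hunk 4: at line 2 remove [fwh] add [whu] -> 7 lines: vbuew vayad whu syk dgdza hakl moeev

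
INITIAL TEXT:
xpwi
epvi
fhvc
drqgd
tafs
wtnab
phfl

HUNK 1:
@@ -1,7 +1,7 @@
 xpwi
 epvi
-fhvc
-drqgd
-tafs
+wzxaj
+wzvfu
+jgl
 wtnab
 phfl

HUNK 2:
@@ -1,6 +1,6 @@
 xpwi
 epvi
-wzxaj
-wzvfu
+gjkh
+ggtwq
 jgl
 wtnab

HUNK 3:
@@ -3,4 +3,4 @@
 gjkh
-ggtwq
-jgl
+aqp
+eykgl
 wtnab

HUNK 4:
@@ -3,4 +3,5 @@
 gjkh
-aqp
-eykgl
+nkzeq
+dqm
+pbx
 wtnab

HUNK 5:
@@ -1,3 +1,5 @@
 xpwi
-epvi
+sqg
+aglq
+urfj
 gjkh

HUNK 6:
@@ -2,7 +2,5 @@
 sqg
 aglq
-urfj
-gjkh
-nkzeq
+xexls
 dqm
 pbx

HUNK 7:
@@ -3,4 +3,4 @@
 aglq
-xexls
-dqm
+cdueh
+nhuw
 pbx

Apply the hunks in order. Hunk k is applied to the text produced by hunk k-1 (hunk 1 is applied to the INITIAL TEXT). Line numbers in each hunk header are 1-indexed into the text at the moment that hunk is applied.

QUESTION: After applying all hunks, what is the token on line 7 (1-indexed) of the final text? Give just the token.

Answer: wtnab

Derivation:
Hunk 1: at line 1 remove [fhvc,drqgd,tafs] add [wzxaj,wzvfu,jgl] -> 7 lines: xpwi epvi wzxaj wzvfu jgl wtnab phfl
Hunk 2: at line 1 remove [wzxaj,wzvfu] add [gjkh,ggtwq] -> 7 lines: xpwi epvi gjkh ggtwq jgl wtnab phfl
Hunk 3: at line 3 remove [ggtwq,jgl] add [aqp,eykgl] -> 7 lines: xpwi epvi gjkh aqp eykgl wtnab phfl
Hunk 4: at line 3 remove [aqp,eykgl] add [nkzeq,dqm,pbx] -> 8 lines: xpwi epvi gjkh nkzeq dqm pbx wtnab phfl
Hunk 5: at line 1 remove [epvi] add [sqg,aglq,urfj] -> 10 lines: xpwi sqg aglq urfj gjkh nkzeq dqm pbx wtnab phfl
Hunk 6: at line 2 remove [urfj,gjkh,nkzeq] add [xexls] -> 8 lines: xpwi sqg aglq xexls dqm pbx wtnab phfl
Hunk 7: at line 3 remove [xexls,dqm] add [cdueh,nhuw] -> 8 lines: xpwi sqg aglq cdueh nhuw pbx wtnab phfl
Final line 7: wtnab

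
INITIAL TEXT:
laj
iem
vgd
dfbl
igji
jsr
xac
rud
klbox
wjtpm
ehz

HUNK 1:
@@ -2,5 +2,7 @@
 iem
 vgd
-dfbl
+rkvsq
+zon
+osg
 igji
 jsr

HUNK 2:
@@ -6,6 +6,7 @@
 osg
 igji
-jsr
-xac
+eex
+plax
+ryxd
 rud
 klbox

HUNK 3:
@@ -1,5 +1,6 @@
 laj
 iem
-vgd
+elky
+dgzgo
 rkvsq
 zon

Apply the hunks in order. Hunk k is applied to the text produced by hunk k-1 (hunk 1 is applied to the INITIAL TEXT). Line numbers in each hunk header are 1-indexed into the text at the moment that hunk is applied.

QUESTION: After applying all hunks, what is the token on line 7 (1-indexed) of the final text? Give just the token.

Answer: osg

Derivation:
Hunk 1: at line 2 remove [dfbl] add [rkvsq,zon,osg] -> 13 lines: laj iem vgd rkvsq zon osg igji jsr xac rud klbox wjtpm ehz
Hunk 2: at line 6 remove [jsr,xac] add [eex,plax,ryxd] -> 14 lines: laj iem vgd rkvsq zon osg igji eex plax ryxd rud klbox wjtpm ehz
Hunk 3: at line 1 remove [vgd] add [elky,dgzgo] -> 15 lines: laj iem elky dgzgo rkvsq zon osg igji eex plax ryxd rud klbox wjtpm ehz
Final line 7: osg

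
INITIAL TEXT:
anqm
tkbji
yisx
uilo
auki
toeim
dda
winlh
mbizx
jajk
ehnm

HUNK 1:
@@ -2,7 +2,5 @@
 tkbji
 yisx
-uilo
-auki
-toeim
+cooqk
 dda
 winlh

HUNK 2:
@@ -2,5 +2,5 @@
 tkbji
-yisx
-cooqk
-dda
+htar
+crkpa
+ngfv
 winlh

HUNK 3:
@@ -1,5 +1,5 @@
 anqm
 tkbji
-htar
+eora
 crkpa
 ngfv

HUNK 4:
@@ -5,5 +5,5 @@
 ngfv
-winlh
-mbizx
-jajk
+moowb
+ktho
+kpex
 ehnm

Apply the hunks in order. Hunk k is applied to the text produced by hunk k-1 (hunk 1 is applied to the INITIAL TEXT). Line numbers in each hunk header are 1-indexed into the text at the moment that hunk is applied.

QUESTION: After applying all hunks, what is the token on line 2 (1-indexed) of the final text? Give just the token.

Answer: tkbji

Derivation:
Hunk 1: at line 2 remove [uilo,auki,toeim] add [cooqk] -> 9 lines: anqm tkbji yisx cooqk dda winlh mbizx jajk ehnm
Hunk 2: at line 2 remove [yisx,cooqk,dda] add [htar,crkpa,ngfv] -> 9 lines: anqm tkbji htar crkpa ngfv winlh mbizx jajk ehnm
Hunk 3: at line 1 remove [htar] add [eora] -> 9 lines: anqm tkbji eora crkpa ngfv winlh mbizx jajk ehnm
Hunk 4: at line 5 remove [winlh,mbizx,jajk] add [moowb,ktho,kpex] -> 9 lines: anqm tkbji eora crkpa ngfv moowb ktho kpex ehnm
Final line 2: tkbji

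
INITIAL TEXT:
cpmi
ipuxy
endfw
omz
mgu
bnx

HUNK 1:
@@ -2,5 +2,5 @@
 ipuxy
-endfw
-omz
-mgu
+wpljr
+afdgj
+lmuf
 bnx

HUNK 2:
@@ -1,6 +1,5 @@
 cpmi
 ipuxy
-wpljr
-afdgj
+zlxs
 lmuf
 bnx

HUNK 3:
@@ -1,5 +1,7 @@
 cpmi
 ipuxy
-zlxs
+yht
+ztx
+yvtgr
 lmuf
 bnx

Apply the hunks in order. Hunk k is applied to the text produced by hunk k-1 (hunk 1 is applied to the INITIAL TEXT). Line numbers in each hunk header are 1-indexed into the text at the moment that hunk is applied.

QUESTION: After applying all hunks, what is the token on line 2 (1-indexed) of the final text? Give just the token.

Hunk 1: at line 2 remove [endfw,omz,mgu] add [wpljr,afdgj,lmuf] -> 6 lines: cpmi ipuxy wpljr afdgj lmuf bnx
Hunk 2: at line 1 remove [wpljr,afdgj] add [zlxs] -> 5 lines: cpmi ipuxy zlxs lmuf bnx
Hunk 3: at line 1 remove [zlxs] add [yht,ztx,yvtgr] -> 7 lines: cpmi ipuxy yht ztx yvtgr lmuf bnx
Final line 2: ipuxy

Answer: ipuxy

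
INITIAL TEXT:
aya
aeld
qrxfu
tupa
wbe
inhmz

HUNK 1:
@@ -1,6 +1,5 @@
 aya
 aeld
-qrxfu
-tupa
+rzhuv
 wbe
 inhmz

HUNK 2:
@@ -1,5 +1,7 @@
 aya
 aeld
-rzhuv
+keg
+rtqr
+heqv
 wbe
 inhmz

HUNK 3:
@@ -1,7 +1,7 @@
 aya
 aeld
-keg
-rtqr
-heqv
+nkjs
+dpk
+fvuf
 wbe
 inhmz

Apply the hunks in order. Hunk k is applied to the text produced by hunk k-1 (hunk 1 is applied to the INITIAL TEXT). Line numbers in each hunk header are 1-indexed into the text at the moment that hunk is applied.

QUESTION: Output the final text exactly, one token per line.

Answer: aya
aeld
nkjs
dpk
fvuf
wbe
inhmz

Derivation:
Hunk 1: at line 1 remove [qrxfu,tupa] add [rzhuv] -> 5 lines: aya aeld rzhuv wbe inhmz
Hunk 2: at line 1 remove [rzhuv] add [keg,rtqr,heqv] -> 7 lines: aya aeld keg rtqr heqv wbe inhmz
Hunk 3: at line 1 remove [keg,rtqr,heqv] add [nkjs,dpk,fvuf] -> 7 lines: aya aeld nkjs dpk fvuf wbe inhmz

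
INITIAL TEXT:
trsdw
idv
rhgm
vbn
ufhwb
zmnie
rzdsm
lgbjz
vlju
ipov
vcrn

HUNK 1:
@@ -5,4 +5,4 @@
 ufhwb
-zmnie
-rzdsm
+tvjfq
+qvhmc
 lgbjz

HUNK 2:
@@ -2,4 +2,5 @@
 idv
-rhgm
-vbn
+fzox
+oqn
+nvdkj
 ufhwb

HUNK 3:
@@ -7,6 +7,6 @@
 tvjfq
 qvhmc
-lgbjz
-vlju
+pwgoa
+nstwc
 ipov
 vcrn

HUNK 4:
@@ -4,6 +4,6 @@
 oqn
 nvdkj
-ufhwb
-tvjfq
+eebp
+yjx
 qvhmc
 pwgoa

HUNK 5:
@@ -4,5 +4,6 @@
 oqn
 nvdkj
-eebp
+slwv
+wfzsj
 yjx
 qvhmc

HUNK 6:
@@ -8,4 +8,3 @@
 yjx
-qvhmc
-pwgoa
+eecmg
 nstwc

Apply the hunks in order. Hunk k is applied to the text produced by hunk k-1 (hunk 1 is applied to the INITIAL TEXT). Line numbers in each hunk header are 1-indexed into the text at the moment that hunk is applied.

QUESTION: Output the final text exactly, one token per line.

Hunk 1: at line 5 remove [zmnie,rzdsm] add [tvjfq,qvhmc] -> 11 lines: trsdw idv rhgm vbn ufhwb tvjfq qvhmc lgbjz vlju ipov vcrn
Hunk 2: at line 2 remove [rhgm,vbn] add [fzox,oqn,nvdkj] -> 12 lines: trsdw idv fzox oqn nvdkj ufhwb tvjfq qvhmc lgbjz vlju ipov vcrn
Hunk 3: at line 7 remove [lgbjz,vlju] add [pwgoa,nstwc] -> 12 lines: trsdw idv fzox oqn nvdkj ufhwb tvjfq qvhmc pwgoa nstwc ipov vcrn
Hunk 4: at line 4 remove [ufhwb,tvjfq] add [eebp,yjx] -> 12 lines: trsdw idv fzox oqn nvdkj eebp yjx qvhmc pwgoa nstwc ipov vcrn
Hunk 5: at line 4 remove [eebp] add [slwv,wfzsj] -> 13 lines: trsdw idv fzox oqn nvdkj slwv wfzsj yjx qvhmc pwgoa nstwc ipov vcrn
Hunk 6: at line 8 remove [qvhmc,pwgoa] add [eecmg] -> 12 lines: trsdw idv fzox oqn nvdkj slwv wfzsj yjx eecmg nstwc ipov vcrn

Answer: trsdw
idv
fzox
oqn
nvdkj
slwv
wfzsj
yjx
eecmg
nstwc
ipov
vcrn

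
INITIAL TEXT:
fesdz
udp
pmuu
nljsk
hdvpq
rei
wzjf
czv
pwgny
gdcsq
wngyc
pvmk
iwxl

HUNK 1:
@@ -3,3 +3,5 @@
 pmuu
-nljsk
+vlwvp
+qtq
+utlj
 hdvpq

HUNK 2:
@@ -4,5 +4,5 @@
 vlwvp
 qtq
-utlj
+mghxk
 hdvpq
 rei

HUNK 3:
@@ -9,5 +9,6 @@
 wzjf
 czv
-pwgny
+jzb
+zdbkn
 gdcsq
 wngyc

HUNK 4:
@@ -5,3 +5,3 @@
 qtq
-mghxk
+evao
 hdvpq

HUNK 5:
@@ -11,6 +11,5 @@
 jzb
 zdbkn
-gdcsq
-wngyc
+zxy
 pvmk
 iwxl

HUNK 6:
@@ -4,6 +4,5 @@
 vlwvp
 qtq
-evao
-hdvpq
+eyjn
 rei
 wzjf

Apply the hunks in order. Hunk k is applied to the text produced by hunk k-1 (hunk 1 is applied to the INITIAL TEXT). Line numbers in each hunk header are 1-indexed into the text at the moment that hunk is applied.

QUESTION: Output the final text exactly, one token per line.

Answer: fesdz
udp
pmuu
vlwvp
qtq
eyjn
rei
wzjf
czv
jzb
zdbkn
zxy
pvmk
iwxl

Derivation:
Hunk 1: at line 3 remove [nljsk] add [vlwvp,qtq,utlj] -> 15 lines: fesdz udp pmuu vlwvp qtq utlj hdvpq rei wzjf czv pwgny gdcsq wngyc pvmk iwxl
Hunk 2: at line 4 remove [utlj] add [mghxk] -> 15 lines: fesdz udp pmuu vlwvp qtq mghxk hdvpq rei wzjf czv pwgny gdcsq wngyc pvmk iwxl
Hunk 3: at line 9 remove [pwgny] add [jzb,zdbkn] -> 16 lines: fesdz udp pmuu vlwvp qtq mghxk hdvpq rei wzjf czv jzb zdbkn gdcsq wngyc pvmk iwxl
Hunk 4: at line 5 remove [mghxk] add [evao] -> 16 lines: fesdz udp pmuu vlwvp qtq evao hdvpq rei wzjf czv jzb zdbkn gdcsq wngyc pvmk iwxl
Hunk 5: at line 11 remove [gdcsq,wngyc] add [zxy] -> 15 lines: fesdz udp pmuu vlwvp qtq evao hdvpq rei wzjf czv jzb zdbkn zxy pvmk iwxl
Hunk 6: at line 4 remove [evao,hdvpq] add [eyjn] -> 14 lines: fesdz udp pmuu vlwvp qtq eyjn rei wzjf czv jzb zdbkn zxy pvmk iwxl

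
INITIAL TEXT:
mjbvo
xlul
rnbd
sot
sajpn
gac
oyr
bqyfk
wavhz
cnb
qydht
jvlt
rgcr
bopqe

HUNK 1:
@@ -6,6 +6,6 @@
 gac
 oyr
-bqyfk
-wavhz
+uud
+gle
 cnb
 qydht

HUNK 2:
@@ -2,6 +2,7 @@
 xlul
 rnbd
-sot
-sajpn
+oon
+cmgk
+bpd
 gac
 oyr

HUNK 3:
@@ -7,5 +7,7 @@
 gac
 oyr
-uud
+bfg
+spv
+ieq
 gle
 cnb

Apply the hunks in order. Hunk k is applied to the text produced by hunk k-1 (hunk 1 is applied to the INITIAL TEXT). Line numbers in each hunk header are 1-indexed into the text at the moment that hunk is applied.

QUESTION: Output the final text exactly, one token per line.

Hunk 1: at line 6 remove [bqyfk,wavhz] add [uud,gle] -> 14 lines: mjbvo xlul rnbd sot sajpn gac oyr uud gle cnb qydht jvlt rgcr bopqe
Hunk 2: at line 2 remove [sot,sajpn] add [oon,cmgk,bpd] -> 15 lines: mjbvo xlul rnbd oon cmgk bpd gac oyr uud gle cnb qydht jvlt rgcr bopqe
Hunk 3: at line 7 remove [uud] add [bfg,spv,ieq] -> 17 lines: mjbvo xlul rnbd oon cmgk bpd gac oyr bfg spv ieq gle cnb qydht jvlt rgcr bopqe

Answer: mjbvo
xlul
rnbd
oon
cmgk
bpd
gac
oyr
bfg
spv
ieq
gle
cnb
qydht
jvlt
rgcr
bopqe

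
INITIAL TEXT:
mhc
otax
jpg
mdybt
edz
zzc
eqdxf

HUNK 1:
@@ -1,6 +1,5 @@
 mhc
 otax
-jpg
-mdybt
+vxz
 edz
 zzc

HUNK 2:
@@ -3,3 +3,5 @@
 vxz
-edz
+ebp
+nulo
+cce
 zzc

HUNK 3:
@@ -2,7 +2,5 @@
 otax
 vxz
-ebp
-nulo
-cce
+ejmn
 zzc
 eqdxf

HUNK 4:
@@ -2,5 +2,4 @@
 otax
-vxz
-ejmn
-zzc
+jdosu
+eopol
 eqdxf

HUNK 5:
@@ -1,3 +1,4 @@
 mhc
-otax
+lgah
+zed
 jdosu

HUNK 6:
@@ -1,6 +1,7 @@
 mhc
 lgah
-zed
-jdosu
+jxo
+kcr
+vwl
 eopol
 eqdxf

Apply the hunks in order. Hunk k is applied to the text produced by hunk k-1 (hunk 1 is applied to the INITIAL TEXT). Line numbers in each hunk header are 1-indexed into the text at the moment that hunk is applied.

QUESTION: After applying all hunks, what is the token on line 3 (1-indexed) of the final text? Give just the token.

Hunk 1: at line 1 remove [jpg,mdybt] add [vxz] -> 6 lines: mhc otax vxz edz zzc eqdxf
Hunk 2: at line 3 remove [edz] add [ebp,nulo,cce] -> 8 lines: mhc otax vxz ebp nulo cce zzc eqdxf
Hunk 3: at line 2 remove [ebp,nulo,cce] add [ejmn] -> 6 lines: mhc otax vxz ejmn zzc eqdxf
Hunk 4: at line 2 remove [vxz,ejmn,zzc] add [jdosu,eopol] -> 5 lines: mhc otax jdosu eopol eqdxf
Hunk 5: at line 1 remove [otax] add [lgah,zed] -> 6 lines: mhc lgah zed jdosu eopol eqdxf
Hunk 6: at line 1 remove [zed,jdosu] add [jxo,kcr,vwl] -> 7 lines: mhc lgah jxo kcr vwl eopol eqdxf
Final line 3: jxo

Answer: jxo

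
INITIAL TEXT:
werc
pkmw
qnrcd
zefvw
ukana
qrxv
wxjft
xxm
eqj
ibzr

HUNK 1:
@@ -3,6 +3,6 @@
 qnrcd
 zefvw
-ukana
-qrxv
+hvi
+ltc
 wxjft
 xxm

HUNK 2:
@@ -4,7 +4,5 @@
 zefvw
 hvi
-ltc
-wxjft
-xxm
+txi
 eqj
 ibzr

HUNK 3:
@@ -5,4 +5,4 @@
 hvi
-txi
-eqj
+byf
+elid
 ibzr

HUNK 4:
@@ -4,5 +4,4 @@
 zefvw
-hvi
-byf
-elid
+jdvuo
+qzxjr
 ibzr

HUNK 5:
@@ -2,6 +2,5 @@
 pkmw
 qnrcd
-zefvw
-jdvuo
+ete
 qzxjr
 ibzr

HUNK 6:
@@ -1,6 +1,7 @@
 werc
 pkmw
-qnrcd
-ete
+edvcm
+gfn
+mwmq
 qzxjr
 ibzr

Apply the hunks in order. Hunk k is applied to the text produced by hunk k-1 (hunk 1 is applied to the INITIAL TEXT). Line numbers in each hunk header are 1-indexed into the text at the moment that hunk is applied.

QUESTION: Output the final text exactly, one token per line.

Answer: werc
pkmw
edvcm
gfn
mwmq
qzxjr
ibzr

Derivation:
Hunk 1: at line 3 remove [ukana,qrxv] add [hvi,ltc] -> 10 lines: werc pkmw qnrcd zefvw hvi ltc wxjft xxm eqj ibzr
Hunk 2: at line 4 remove [ltc,wxjft,xxm] add [txi] -> 8 lines: werc pkmw qnrcd zefvw hvi txi eqj ibzr
Hunk 3: at line 5 remove [txi,eqj] add [byf,elid] -> 8 lines: werc pkmw qnrcd zefvw hvi byf elid ibzr
Hunk 4: at line 4 remove [hvi,byf,elid] add [jdvuo,qzxjr] -> 7 lines: werc pkmw qnrcd zefvw jdvuo qzxjr ibzr
Hunk 5: at line 2 remove [zefvw,jdvuo] add [ete] -> 6 lines: werc pkmw qnrcd ete qzxjr ibzr
Hunk 6: at line 1 remove [qnrcd,ete] add [edvcm,gfn,mwmq] -> 7 lines: werc pkmw edvcm gfn mwmq qzxjr ibzr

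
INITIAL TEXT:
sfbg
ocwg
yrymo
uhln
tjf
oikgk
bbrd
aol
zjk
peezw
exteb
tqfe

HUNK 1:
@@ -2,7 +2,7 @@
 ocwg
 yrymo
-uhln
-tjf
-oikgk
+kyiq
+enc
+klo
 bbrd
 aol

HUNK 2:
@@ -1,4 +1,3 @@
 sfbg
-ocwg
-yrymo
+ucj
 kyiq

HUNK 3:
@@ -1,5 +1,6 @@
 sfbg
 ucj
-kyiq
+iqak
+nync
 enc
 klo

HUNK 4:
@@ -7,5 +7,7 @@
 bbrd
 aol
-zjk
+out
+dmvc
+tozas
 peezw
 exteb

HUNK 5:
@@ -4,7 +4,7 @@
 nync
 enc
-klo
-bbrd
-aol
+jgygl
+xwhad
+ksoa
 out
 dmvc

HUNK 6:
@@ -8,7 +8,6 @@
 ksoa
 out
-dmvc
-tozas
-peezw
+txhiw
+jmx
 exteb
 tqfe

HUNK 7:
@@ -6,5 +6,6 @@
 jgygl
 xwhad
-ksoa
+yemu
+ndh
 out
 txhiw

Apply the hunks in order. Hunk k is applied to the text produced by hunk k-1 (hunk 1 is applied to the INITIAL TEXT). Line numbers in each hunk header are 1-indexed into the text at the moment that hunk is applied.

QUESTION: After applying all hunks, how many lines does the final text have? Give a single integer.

Hunk 1: at line 2 remove [uhln,tjf,oikgk] add [kyiq,enc,klo] -> 12 lines: sfbg ocwg yrymo kyiq enc klo bbrd aol zjk peezw exteb tqfe
Hunk 2: at line 1 remove [ocwg,yrymo] add [ucj] -> 11 lines: sfbg ucj kyiq enc klo bbrd aol zjk peezw exteb tqfe
Hunk 3: at line 1 remove [kyiq] add [iqak,nync] -> 12 lines: sfbg ucj iqak nync enc klo bbrd aol zjk peezw exteb tqfe
Hunk 4: at line 7 remove [zjk] add [out,dmvc,tozas] -> 14 lines: sfbg ucj iqak nync enc klo bbrd aol out dmvc tozas peezw exteb tqfe
Hunk 5: at line 4 remove [klo,bbrd,aol] add [jgygl,xwhad,ksoa] -> 14 lines: sfbg ucj iqak nync enc jgygl xwhad ksoa out dmvc tozas peezw exteb tqfe
Hunk 6: at line 8 remove [dmvc,tozas,peezw] add [txhiw,jmx] -> 13 lines: sfbg ucj iqak nync enc jgygl xwhad ksoa out txhiw jmx exteb tqfe
Hunk 7: at line 6 remove [ksoa] add [yemu,ndh] -> 14 lines: sfbg ucj iqak nync enc jgygl xwhad yemu ndh out txhiw jmx exteb tqfe
Final line count: 14

Answer: 14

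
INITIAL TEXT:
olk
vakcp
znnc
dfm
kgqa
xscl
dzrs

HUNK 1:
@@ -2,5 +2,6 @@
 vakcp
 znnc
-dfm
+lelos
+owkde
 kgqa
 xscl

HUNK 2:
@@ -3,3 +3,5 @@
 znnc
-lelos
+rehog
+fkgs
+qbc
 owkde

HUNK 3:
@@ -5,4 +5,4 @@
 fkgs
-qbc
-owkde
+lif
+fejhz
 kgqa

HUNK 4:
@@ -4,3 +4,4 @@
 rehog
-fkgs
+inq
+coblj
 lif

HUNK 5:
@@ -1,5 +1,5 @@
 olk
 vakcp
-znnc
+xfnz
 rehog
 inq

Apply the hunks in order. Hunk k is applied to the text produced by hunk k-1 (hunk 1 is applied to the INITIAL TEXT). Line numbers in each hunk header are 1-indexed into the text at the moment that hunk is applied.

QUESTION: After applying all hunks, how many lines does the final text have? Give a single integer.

Hunk 1: at line 2 remove [dfm] add [lelos,owkde] -> 8 lines: olk vakcp znnc lelos owkde kgqa xscl dzrs
Hunk 2: at line 3 remove [lelos] add [rehog,fkgs,qbc] -> 10 lines: olk vakcp znnc rehog fkgs qbc owkde kgqa xscl dzrs
Hunk 3: at line 5 remove [qbc,owkde] add [lif,fejhz] -> 10 lines: olk vakcp znnc rehog fkgs lif fejhz kgqa xscl dzrs
Hunk 4: at line 4 remove [fkgs] add [inq,coblj] -> 11 lines: olk vakcp znnc rehog inq coblj lif fejhz kgqa xscl dzrs
Hunk 5: at line 1 remove [znnc] add [xfnz] -> 11 lines: olk vakcp xfnz rehog inq coblj lif fejhz kgqa xscl dzrs
Final line count: 11

Answer: 11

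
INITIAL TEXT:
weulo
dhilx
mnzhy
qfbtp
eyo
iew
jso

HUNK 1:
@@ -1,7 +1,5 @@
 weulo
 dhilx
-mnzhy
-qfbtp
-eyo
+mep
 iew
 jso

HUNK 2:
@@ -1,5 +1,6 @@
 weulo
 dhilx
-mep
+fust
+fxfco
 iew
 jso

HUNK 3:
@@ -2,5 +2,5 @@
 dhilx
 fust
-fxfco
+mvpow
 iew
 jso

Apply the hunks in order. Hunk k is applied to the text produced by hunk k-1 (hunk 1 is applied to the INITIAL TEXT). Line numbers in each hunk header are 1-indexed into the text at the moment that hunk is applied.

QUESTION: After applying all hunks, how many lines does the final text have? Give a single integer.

Hunk 1: at line 1 remove [mnzhy,qfbtp,eyo] add [mep] -> 5 lines: weulo dhilx mep iew jso
Hunk 2: at line 1 remove [mep] add [fust,fxfco] -> 6 lines: weulo dhilx fust fxfco iew jso
Hunk 3: at line 2 remove [fxfco] add [mvpow] -> 6 lines: weulo dhilx fust mvpow iew jso
Final line count: 6

Answer: 6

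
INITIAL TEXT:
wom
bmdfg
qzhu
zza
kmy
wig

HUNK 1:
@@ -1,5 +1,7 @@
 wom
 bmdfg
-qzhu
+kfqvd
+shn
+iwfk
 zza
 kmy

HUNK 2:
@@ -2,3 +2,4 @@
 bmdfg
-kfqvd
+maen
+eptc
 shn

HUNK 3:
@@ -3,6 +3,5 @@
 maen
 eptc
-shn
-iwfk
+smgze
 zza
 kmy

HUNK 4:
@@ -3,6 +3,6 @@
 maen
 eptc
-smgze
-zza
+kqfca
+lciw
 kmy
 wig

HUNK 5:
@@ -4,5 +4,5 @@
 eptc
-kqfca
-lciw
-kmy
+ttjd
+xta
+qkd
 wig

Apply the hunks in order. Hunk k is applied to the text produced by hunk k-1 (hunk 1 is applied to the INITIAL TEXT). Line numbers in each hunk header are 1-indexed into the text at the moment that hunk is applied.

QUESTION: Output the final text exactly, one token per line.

Hunk 1: at line 1 remove [qzhu] add [kfqvd,shn,iwfk] -> 8 lines: wom bmdfg kfqvd shn iwfk zza kmy wig
Hunk 2: at line 2 remove [kfqvd] add [maen,eptc] -> 9 lines: wom bmdfg maen eptc shn iwfk zza kmy wig
Hunk 3: at line 3 remove [shn,iwfk] add [smgze] -> 8 lines: wom bmdfg maen eptc smgze zza kmy wig
Hunk 4: at line 3 remove [smgze,zza] add [kqfca,lciw] -> 8 lines: wom bmdfg maen eptc kqfca lciw kmy wig
Hunk 5: at line 4 remove [kqfca,lciw,kmy] add [ttjd,xta,qkd] -> 8 lines: wom bmdfg maen eptc ttjd xta qkd wig

Answer: wom
bmdfg
maen
eptc
ttjd
xta
qkd
wig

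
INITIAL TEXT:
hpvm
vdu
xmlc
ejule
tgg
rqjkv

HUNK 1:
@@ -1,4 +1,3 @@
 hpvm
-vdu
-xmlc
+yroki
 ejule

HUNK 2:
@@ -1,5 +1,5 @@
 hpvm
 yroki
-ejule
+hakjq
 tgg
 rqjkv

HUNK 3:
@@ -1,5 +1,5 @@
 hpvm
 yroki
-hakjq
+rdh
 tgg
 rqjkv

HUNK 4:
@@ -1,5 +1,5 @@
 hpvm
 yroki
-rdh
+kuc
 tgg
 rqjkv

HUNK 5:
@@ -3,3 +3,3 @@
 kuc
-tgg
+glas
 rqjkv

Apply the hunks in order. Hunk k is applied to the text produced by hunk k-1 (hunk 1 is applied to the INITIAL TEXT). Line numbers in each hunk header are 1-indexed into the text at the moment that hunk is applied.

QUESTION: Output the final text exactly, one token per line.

Answer: hpvm
yroki
kuc
glas
rqjkv

Derivation:
Hunk 1: at line 1 remove [vdu,xmlc] add [yroki] -> 5 lines: hpvm yroki ejule tgg rqjkv
Hunk 2: at line 1 remove [ejule] add [hakjq] -> 5 lines: hpvm yroki hakjq tgg rqjkv
Hunk 3: at line 1 remove [hakjq] add [rdh] -> 5 lines: hpvm yroki rdh tgg rqjkv
Hunk 4: at line 1 remove [rdh] add [kuc] -> 5 lines: hpvm yroki kuc tgg rqjkv
Hunk 5: at line 3 remove [tgg] add [glas] -> 5 lines: hpvm yroki kuc glas rqjkv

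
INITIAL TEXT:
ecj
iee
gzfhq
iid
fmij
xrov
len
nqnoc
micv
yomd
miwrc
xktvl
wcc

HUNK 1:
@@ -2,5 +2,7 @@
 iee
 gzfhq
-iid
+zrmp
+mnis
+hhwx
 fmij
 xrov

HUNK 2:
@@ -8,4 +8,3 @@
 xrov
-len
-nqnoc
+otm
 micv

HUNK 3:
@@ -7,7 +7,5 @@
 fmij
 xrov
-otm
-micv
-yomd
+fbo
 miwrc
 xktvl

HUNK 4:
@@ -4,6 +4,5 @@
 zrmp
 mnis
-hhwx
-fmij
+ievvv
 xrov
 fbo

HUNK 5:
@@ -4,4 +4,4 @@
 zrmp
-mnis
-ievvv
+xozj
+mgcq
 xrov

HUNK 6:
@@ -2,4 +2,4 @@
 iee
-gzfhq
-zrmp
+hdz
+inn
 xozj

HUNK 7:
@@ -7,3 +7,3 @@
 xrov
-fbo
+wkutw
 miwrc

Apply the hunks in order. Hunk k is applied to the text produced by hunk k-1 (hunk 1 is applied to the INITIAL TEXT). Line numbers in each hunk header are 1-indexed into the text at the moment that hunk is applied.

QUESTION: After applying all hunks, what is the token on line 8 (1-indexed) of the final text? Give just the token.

Answer: wkutw

Derivation:
Hunk 1: at line 2 remove [iid] add [zrmp,mnis,hhwx] -> 15 lines: ecj iee gzfhq zrmp mnis hhwx fmij xrov len nqnoc micv yomd miwrc xktvl wcc
Hunk 2: at line 8 remove [len,nqnoc] add [otm] -> 14 lines: ecj iee gzfhq zrmp mnis hhwx fmij xrov otm micv yomd miwrc xktvl wcc
Hunk 3: at line 7 remove [otm,micv,yomd] add [fbo] -> 12 lines: ecj iee gzfhq zrmp mnis hhwx fmij xrov fbo miwrc xktvl wcc
Hunk 4: at line 4 remove [hhwx,fmij] add [ievvv] -> 11 lines: ecj iee gzfhq zrmp mnis ievvv xrov fbo miwrc xktvl wcc
Hunk 5: at line 4 remove [mnis,ievvv] add [xozj,mgcq] -> 11 lines: ecj iee gzfhq zrmp xozj mgcq xrov fbo miwrc xktvl wcc
Hunk 6: at line 2 remove [gzfhq,zrmp] add [hdz,inn] -> 11 lines: ecj iee hdz inn xozj mgcq xrov fbo miwrc xktvl wcc
Hunk 7: at line 7 remove [fbo] add [wkutw] -> 11 lines: ecj iee hdz inn xozj mgcq xrov wkutw miwrc xktvl wcc
Final line 8: wkutw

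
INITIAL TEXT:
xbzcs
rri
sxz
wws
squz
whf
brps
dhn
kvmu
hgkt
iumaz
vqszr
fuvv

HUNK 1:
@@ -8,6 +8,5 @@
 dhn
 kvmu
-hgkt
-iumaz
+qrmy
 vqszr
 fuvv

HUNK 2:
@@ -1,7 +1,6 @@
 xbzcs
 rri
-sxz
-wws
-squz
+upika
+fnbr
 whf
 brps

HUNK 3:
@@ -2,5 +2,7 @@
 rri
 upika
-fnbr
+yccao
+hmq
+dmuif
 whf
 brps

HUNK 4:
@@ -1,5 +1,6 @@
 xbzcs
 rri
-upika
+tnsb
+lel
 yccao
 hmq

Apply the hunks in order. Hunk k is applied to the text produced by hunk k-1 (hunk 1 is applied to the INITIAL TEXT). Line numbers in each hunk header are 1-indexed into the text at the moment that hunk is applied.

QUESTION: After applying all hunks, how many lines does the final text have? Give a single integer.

Answer: 14

Derivation:
Hunk 1: at line 8 remove [hgkt,iumaz] add [qrmy] -> 12 lines: xbzcs rri sxz wws squz whf brps dhn kvmu qrmy vqszr fuvv
Hunk 2: at line 1 remove [sxz,wws,squz] add [upika,fnbr] -> 11 lines: xbzcs rri upika fnbr whf brps dhn kvmu qrmy vqszr fuvv
Hunk 3: at line 2 remove [fnbr] add [yccao,hmq,dmuif] -> 13 lines: xbzcs rri upika yccao hmq dmuif whf brps dhn kvmu qrmy vqszr fuvv
Hunk 4: at line 1 remove [upika] add [tnsb,lel] -> 14 lines: xbzcs rri tnsb lel yccao hmq dmuif whf brps dhn kvmu qrmy vqszr fuvv
Final line count: 14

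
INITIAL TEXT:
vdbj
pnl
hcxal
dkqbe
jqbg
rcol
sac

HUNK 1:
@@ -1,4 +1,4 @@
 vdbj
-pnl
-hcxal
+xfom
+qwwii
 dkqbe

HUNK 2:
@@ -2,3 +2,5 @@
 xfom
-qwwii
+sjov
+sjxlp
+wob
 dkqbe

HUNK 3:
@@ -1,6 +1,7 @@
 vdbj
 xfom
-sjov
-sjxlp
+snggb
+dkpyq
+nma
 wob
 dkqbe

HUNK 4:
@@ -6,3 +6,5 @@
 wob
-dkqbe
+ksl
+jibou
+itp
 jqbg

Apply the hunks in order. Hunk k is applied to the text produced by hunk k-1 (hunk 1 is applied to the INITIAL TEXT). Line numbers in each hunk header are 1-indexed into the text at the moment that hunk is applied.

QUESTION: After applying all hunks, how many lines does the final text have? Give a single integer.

Answer: 12

Derivation:
Hunk 1: at line 1 remove [pnl,hcxal] add [xfom,qwwii] -> 7 lines: vdbj xfom qwwii dkqbe jqbg rcol sac
Hunk 2: at line 2 remove [qwwii] add [sjov,sjxlp,wob] -> 9 lines: vdbj xfom sjov sjxlp wob dkqbe jqbg rcol sac
Hunk 3: at line 1 remove [sjov,sjxlp] add [snggb,dkpyq,nma] -> 10 lines: vdbj xfom snggb dkpyq nma wob dkqbe jqbg rcol sac
Hunk 4: at line 6 remove [dkqbe] add [ksl,jibou,itp] -> 12 lines: vdbj xfom snggb dkpyq nma wob ksl jibou itp jqbg rcol sac
Final line count: 12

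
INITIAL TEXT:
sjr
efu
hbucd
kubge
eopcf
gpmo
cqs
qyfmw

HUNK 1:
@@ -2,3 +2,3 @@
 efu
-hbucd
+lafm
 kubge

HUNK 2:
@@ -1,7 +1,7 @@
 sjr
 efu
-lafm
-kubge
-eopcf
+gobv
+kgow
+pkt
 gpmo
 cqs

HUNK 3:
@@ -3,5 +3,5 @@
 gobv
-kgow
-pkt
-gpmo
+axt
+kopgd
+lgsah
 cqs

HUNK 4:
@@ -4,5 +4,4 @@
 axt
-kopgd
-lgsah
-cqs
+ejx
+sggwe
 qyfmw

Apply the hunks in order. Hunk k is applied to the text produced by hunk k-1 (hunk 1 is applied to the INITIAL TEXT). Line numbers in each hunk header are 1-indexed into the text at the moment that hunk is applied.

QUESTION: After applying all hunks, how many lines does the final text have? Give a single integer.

Hunk 1: at line 2 remove [hbucd] add [lafm] -> 8 lines: sjr efu lafm kubge eopcf gpmo cqs qyfmw
Hunk 2: at line 1 remove [lafm,kubge,eopcf] add [gobv,kgow,pkt] -> 8 lines: sjr efu gobv kgow pkt gpmo cqs qyfmw
Hunk 3: at line 3 remove [kgow,pkt,gpmo] add [axt,kopgd,lgsah] -> 8 lines: sjr efu gobv axt kopgd lgsah cqs qyfmw
Hunk 4: at line 4 remove [kopgd,lgsah,cqs] add [ejx,sggwe] -> 7 lines: sjr efu gobv axt ejx sggwe qyfmw
Final line count: 7

Answer: 7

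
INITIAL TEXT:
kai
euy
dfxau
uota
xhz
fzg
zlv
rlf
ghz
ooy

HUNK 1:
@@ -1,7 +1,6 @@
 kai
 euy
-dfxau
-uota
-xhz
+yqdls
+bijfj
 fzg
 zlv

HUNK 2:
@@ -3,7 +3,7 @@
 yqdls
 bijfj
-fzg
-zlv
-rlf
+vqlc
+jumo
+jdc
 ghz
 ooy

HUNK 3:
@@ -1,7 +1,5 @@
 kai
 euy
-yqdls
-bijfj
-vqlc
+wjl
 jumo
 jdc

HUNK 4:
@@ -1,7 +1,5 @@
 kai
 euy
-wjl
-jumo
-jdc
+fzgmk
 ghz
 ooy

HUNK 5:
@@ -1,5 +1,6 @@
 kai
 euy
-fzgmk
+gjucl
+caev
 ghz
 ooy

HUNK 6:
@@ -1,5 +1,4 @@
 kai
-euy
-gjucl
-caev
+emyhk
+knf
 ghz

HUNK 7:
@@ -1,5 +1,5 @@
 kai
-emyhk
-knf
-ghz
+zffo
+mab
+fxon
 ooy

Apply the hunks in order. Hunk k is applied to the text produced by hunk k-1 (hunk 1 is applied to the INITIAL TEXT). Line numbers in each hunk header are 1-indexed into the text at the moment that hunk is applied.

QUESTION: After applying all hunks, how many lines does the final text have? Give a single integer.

Answer: 5

Derivation:
Hunk 1: at line 1 remove [dfxau,uota,xhz] add [yqdls,bijfj] -> 9 lines: kai euy yqdls bijfj fzg zlv rlf ghz ooy
Hunk 2: at line 3 remove [fzg,zlv,rlf] add [vqlc,jumo,jdc] -> 9 lines: kai euy yqdls bijfj vqlc jumo jdc ghz ooy
Hunk 3: at line 1 remove [yqdls,bijfj,vqlc] add [wjl] -> 7 lines: kai euy wjl jumo jdc ghz ooy
Hunk 4: at line 1 remove [wjl,jumo,jdc] add [fzgmk] -> 5 lines: kai euy fzgmk ghz ooy
Hunk 5: at line 1 remove [fzgmk] add [gjucl,caev] -> 6 lines: kai euy gjucl caev ghz ooy
Hunk 6: at line 1 remove [euy,gjucl,caev] add [emyhk,knf] -> 5 lines: kai emyhk knf ghz ooy
Hunk 7: at line 1 remove [emyhk,knf,ghz] add [zffo,mab,fxon] -> 5 lines: kai zffo mab fxon ooy
Final line count: 5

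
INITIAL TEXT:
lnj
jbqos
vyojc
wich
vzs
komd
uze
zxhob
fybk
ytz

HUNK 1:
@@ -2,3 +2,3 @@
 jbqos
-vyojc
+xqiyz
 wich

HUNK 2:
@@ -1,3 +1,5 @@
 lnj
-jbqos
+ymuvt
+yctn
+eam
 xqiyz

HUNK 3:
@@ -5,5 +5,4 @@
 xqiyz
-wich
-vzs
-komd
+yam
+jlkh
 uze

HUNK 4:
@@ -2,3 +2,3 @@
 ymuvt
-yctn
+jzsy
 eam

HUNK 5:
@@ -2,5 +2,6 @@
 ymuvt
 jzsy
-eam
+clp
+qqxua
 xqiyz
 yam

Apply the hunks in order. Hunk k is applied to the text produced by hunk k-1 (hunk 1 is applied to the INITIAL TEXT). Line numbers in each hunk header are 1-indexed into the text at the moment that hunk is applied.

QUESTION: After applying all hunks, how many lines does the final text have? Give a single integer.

Answer: 12

Derivation:
Hunk 1: at line 2 remove [vyojc] add [xqiyz] -> 10 lines: lnj jbqos xqiyz wich vzs komd uze zxhob fybk ytz
Hunk 2: at line 1 remove [jbqos] add [ymuvt,yctn,eam] -> 12 lines: lnj ymuvt yctn eam xqiyz wich vzs komd uze zxhob fybk ytz
Hunk 3: at line 5 remove [wich,vzs,komd] add [yam,jlkh] -> 11 lines: lnj ymuvt yctn eam xqiyz yam jlkh uze zxhob fybk ytz
Hunk 4: at line 2 remove [yctn] add [jzsy] -> 11 lines: lnj ymuvt jzsy eam xqiyz yam jlkh uze zxhob fybk ytz
Hunk 5: at line 2 remove [eam] add [clp,qqxua] -> 12 lines: lnj ymuvt jzsy clp qqxua xqiyz yam jlkh uze zxhob fybk ytz
Final line count: 12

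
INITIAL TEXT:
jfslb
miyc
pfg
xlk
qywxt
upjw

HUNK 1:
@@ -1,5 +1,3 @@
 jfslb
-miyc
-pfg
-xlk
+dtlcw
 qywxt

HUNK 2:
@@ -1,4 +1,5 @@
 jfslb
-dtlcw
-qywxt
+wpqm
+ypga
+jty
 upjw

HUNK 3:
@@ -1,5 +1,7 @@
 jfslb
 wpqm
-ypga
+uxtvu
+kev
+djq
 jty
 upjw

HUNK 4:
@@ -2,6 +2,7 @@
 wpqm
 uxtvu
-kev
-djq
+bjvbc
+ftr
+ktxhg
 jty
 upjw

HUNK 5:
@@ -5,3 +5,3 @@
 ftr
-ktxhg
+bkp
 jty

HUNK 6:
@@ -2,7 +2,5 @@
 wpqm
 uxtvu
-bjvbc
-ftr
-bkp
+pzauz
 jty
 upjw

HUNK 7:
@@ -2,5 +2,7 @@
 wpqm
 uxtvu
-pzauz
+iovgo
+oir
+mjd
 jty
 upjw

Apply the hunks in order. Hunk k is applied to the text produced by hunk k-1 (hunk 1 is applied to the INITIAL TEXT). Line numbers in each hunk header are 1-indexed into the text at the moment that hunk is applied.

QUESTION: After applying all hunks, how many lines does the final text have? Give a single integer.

Hunk 1: at line 1 remove [miyc,pfg,xlk] add [dtlcw] -> 4 lines: jfslb dtlcw qywxt upjw
Hunk 2: at line 1 remove [dtlcw,qywxt] add [wpqm,ypga,jty] -> 5 lines: jfslb wpqm ypga jty upjw
Hunk 3: at line 1 remove [ypga] add [uxtvu,kev,djq] -> 7 lines: jfslb wpqm uxtvu kev djq jty upjw
Hunk 4: at line 2 remove [kev,djq] add [bjvbc,ftr,ktxhg] -> 8 lines: jfslb wpqm uxtvu bjvbc ftr ktxhg jty upjw
Hunk 5: at line 5 remove [ktxhg] add [bkp] -> 8 lines: jfslb wpqm uxtvu bjvbc ftr bkp jty upjw
Hunk 6: at line 2 remove [bjvbc,ftr,bkp] add [pzauz] -> 6 lines: jfslb wpqm uxtvu pzauz jty upjw
Hunk 7: at line 2 remove [pzauz] add [iovgo,oir,mjd] -> 8 lines: jfslb wpqm uxtvu iovgo oir mjd jty upjw
Final line count: 8

Answer: 8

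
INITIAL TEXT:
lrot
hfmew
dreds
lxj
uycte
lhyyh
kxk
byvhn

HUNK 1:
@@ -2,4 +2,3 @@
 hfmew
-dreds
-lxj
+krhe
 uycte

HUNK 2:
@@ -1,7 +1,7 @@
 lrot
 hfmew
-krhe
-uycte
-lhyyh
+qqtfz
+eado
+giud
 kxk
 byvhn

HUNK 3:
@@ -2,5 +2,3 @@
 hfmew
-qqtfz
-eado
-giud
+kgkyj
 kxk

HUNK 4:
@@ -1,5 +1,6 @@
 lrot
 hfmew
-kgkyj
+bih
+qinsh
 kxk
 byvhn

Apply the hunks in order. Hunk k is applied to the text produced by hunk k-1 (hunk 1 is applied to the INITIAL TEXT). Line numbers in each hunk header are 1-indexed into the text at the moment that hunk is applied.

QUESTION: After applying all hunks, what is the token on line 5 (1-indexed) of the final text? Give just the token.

Hunk 1: at line 2 remove [dreds,lxj] add [krhe] -> 7 lines: lrot hfmew krhe uycte lhyyh kxk byvhn
Hunk 2: at line 1 remove [krhe,uycte,lhyyh] add [qqtfz,eado,giud] -> 7 lines: lrot hfmew qqtfz eado giud kxk byvhn
Hunk 3: at line 2 remove [qqtfz,eado,giud] add [kgkyj] -> 5 lines: lrot hfmew kgkyj kxk byvhn
Hunk 4: at line 1 remove [kgkyj] add [bih,qinsh] -> 6 lines: lrot hfmew bih qinsh kxk byvhn
Final line 5: kxk

Answer: kxk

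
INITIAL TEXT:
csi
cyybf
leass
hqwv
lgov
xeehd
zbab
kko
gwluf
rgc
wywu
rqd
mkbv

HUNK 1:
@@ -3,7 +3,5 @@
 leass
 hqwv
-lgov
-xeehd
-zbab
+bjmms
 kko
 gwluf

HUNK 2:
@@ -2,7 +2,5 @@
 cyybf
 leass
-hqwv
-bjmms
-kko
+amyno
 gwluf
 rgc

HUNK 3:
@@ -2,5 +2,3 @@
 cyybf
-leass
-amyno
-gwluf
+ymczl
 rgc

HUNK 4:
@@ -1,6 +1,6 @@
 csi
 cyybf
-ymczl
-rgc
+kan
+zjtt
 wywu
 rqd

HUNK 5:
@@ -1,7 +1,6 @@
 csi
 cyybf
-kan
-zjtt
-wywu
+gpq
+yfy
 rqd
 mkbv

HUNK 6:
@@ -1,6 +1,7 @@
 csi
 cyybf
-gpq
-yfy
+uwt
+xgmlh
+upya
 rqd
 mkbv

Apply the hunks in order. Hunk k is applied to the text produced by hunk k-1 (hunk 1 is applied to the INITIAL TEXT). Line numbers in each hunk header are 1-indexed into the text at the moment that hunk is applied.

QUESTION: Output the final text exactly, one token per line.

Hunk 1: at line 3 remove [lgov,xeehd,zbab] add [bjmms] -> 11 lines: csi cyybf leass hqwv bjmms kko gwluf rgc wywu rqd mkbv
Hunk 2: at line 2 remove [hqwv,bjmms,kko] add [amyno] -> 9 lines: csi cyybf leass amyno gwluf rgc wywu rqd mkbv
Hunk 3: at line 2 remove [leass,amyno,gwluf] add [ymczl] -> 7 lines: csi cyybf ymczl rgc wywu rqd mkbv
Hunk 4: at line 1 remove [ymczl,rgc] add [kan,zjtt] -> 7 lines: csi cyybf kan zjtt wywu rqd mkbv
Hunk 5: at line 1 remove [kan,zjtt,wywu] add [gpq,yfy] -> 6 lines: csi cyybf gpq yfy rqd mkbv
Hunk 6: at line 1 remove [gpq,yfy] add [uwt,xgmlh,upya] -> 7 lines: csi cyybf uwt xgmlh upya rqd mkbv

Answer: csi
cyybf
uwt
xgmlh
upya
rqd
mkbv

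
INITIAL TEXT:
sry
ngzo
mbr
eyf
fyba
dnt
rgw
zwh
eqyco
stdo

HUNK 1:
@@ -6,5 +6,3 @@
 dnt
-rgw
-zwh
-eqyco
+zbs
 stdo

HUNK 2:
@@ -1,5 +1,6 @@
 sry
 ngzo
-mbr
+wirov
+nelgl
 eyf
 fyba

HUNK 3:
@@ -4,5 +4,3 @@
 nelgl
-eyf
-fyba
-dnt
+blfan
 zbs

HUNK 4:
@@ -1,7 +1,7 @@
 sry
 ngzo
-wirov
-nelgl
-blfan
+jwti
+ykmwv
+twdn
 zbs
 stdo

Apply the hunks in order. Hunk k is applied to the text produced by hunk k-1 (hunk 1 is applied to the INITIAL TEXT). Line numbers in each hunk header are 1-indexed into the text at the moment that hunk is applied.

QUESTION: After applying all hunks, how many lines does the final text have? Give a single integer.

Hunk 1: at line 6 remove [rgw,zwh,eqyco] add [zbs] -> 8 lines: sry ngzo mbr eyf fyba dnt zbs stdo
Hunk 2: at line 1 remove [mbr] add [wirov,nelgl] -> 9 lines: sry ngzo wirov nelgl eyf fyba dnt zbs stdo
Hunk 3: at line 4 remove [eyf,fyba,dnt] add [blfan] -> 7 lines: sry ngzo wirov nelgl blfan zbs stdo
Hunk 4: at line 1 remove [wirov,nelgl,blfan] add [jwti,ykmwv,twdn] -> 7 lines: sry ngzo jwti ykmwv twdn zbs stdo
Final line count: 7

Answer: 7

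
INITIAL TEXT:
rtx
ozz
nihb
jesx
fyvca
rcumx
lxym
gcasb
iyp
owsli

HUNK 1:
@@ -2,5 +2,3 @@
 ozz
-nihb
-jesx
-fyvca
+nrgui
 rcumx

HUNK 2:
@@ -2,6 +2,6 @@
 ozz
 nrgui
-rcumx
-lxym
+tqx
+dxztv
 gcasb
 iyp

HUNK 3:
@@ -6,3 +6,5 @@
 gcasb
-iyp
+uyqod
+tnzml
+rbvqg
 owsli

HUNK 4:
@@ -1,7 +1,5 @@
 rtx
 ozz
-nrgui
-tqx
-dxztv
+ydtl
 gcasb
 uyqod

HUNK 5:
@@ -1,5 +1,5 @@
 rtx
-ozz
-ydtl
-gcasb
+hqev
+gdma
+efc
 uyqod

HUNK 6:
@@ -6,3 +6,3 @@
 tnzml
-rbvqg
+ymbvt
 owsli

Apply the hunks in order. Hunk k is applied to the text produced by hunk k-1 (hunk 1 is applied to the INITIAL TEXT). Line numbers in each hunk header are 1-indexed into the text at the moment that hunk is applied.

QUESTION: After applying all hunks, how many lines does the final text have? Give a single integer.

Answer: 8

Derivation:
Hunk 1: at line 2 remove [nihb,jesx,fyvca] add [nrgui] -> 8 lines: rtx ozz nrgui rcumx lxym gcasb iyp owsli
Hunk 2: at line 2 remove [rcumx,lxym] add [tqx,dxztv] -> 8 lines: rtx ozz nrgui tqx dxztv gcasb iyp owsli
Hunk 3: at line 6 remove [iyp] add [uyqod,tnzml,rbvqg] -> 10 lines: rtx ozz nrgui tqx dxztv gcasb uyqod tnzml rbvqg owsli
Hunk 4: at line 1 remove [nrgui,tqx,dxztv] add [ydtl] -> 8 lines: rtx ozz ydtl gcasb uyqod tnzml rbvqg owsli
Hunk 5: at line 1 remove [ozz,ydtl,gcasb] add [hqev,gdma,efc] -> 8 lines: rtx hqev gdma efc uyqod tnzml rbvqg owsli
Hunk 6: at line 6 remove [rbvqg] add [ymbvt] -> 8 lines: rtx hqev gdma efc uyqod tnzml ymbvt owsli
Final line count: 8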